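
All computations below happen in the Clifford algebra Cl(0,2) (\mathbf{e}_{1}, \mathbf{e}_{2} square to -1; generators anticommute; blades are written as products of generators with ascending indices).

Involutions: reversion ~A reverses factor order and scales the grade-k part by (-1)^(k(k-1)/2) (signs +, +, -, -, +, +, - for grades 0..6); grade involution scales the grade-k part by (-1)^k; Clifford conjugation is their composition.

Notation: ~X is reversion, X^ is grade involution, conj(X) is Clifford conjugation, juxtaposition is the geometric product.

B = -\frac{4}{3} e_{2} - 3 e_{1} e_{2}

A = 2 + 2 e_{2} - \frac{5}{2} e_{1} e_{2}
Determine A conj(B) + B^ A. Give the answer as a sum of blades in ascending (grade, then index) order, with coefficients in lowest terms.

first term: \frac{29}{6} + \frac{28}{3} e_{1} + \frac{8}{3} e_{2} + 6 e_{1} e_{2}
second term: -\frac{61}{6} + \frac{8}{3} e_{1} + \frac{8}{3} e_{2} - 6 e_{1} e_{2}
Answer: -\frac{16}{3} + 12 e_{1} + \frac{16}{3} e_{2}


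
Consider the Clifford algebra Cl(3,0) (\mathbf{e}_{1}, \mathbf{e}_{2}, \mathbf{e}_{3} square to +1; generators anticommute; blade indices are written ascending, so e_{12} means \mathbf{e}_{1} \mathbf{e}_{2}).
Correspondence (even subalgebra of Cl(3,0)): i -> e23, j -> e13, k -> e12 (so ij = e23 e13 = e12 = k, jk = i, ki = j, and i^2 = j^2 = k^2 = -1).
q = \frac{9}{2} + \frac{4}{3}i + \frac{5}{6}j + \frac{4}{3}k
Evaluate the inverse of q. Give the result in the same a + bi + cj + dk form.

In blades: q = \frac{9}{2} + \frac{4}{3} e_{12} + \frac{5}{6} e_{13} + \frac{4}{3} e_{23}.
With qbar = \frac{9}{2} - \frac{4}{3} e_{12} - \frac{5}{6} e_{13} - \frac{4}{3} e_{23} (scalar fixed, mapped units negated), q qbar = \frac{49}{2} (the sum of squared coefficients), so q^-1 = qbar / (\frac{49}{2}) = \frac{9}{49} - \frac{8}{147} e_{12} - \frac{5}{147} e_{13} - \frac{8}{147} e_{23}; translating back:
Answer: \frac{9}{49} - \frac{8}{147}i - \frac{5}{147}j - \frac{8}{147}k


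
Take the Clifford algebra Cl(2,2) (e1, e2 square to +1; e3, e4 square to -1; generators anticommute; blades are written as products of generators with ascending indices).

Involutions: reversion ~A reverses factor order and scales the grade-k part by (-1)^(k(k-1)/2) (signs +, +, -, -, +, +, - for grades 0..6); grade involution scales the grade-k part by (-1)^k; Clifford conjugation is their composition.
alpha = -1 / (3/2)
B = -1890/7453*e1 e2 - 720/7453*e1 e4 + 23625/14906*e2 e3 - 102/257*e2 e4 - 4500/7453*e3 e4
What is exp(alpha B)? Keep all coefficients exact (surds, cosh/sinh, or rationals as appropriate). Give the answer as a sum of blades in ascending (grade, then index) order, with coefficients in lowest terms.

B^2 term by term: the squares give (-1890/7453)^2*(e1 e2)^2 + (-720/7453)^2*(e1 e4)^2 + (23625/14906)^2*(e2 e3)^2 + (-102/257)^2*(e2 e4)^2 + (-4500/7453)^2*(e3 e4)^2 = 3572100/55547209*(-1) + 518400/55547209*(+1) + 558140625/222188836*(+1) + 10404/66049*(+1) + 20250000/55547209*(-1) = 9/4 (each basis 2-blade squares to minus the product of its generators' squares); cross terms between blades sharing an index anticommute and cancel; the commuting (index-disjoint) pairs give grade-4 terms 2*c*c'*(blade product), which cancel blade by blade — e1 e2 e3 e4: 17010000/55547209 - 17010000/55547209 = 0 — confirming B is simple. So B^2 = 9/4.
B^2 = 9/4 — a positive square means the series sums to a boost: l = 3/2, alpha*l = -1, so exp(alpha B) = cosh(-1) + (sinh(-1)/(3/2))*B = cosh(1) + (-2*sinh(1)/3)*B.
Answer: cosh(1) + 1260*sinh(1)/7453*e1 e2 + 480*sinh(1)/7453*e1 e4 - 7875*sinh(1)/7453*e2 e3 + 68*sinh(1)/257*e2 e4 + 3000*sinh(1)/7453*e3 e4


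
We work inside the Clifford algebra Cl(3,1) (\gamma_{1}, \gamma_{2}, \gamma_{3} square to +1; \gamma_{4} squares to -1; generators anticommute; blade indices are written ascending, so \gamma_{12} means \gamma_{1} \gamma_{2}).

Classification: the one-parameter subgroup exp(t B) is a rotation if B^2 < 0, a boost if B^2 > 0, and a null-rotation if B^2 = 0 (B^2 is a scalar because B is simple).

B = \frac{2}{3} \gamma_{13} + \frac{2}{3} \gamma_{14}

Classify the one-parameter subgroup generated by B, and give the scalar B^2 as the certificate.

B^2 term by term: the squares give (\frac{2}{3})^2*(\gamma_{13})^2 + (\frac{2}{3})^2*(\gamma_{14})^2 = \frac{4}{9}*(-1) + \frac{4}{9}*(+1) = 0 (each basis 2-blade squares to minus the product of its generators' squares); cross terms between blades sharing an index anticommute and cancel. So B^2 = 0.
Answer: null-rotation, certificate B^2 = 0. Note: conjugating B changes its blade decomposition but never the scalar B^2 = 0, whose sign settles the classification.


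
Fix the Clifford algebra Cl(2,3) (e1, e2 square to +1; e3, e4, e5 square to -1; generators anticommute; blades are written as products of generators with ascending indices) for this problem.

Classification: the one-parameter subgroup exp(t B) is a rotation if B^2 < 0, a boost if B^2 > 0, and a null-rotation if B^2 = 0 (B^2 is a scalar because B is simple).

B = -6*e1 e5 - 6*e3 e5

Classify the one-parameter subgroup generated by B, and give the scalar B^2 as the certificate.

B^2 term by term: the squares give (-6)^2*(e1 e5)^2 + (-6)^2*(e3 e5)^2 = 36*(+1) + 36*(-1) = 0 (each basis 2-blade squares to minus the product of its generators' squares); cross terms between blades sharing an index anticommute and cancel. So B^2 = 0.
Answer: null-rotation, certificate B^2 = 0. Why this suffices: the scalar 0 survives any versor conjugation, so its sign alone determines the class however B is presented.


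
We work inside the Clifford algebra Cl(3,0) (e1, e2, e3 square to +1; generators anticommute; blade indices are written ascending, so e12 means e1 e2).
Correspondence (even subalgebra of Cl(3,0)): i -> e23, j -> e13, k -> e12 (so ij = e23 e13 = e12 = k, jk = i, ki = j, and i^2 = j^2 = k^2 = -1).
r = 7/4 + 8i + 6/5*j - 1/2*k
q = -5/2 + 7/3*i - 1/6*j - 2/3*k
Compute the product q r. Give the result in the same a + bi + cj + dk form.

In blades: q = -5/2 - 2/3*e12 - 1/6*e13 + 7/3*e23, r = 7/4 - 1/2*e12 + 6/5*e13 + 8*e23.
Distribute q over r term by term (generator squares from the signature, products reordered to ascending indices): (-5/2)*r = -35/8 + 5/4*e12 - 3*e13 - 20*e23; (-2/3*e12)*r = -1/3 - 7/6*e12 - 16/3*e13 + 4/5*e23; (-1/6*e13)*r = 1/5 + 4/3*e12 - 7/24*e13 + 1/12*e23; (7/3*e23)*r = -56/3 + 14/5*e12 + 7/6*e13 + 49/12*e23.
Sum: -927/40 + 253/60*e12 - 179/24*e13 - 451/30*e23; translating back through the correspondence:
Answer: -927/40 - 451/30*i - 179/24*j + 253/60*k


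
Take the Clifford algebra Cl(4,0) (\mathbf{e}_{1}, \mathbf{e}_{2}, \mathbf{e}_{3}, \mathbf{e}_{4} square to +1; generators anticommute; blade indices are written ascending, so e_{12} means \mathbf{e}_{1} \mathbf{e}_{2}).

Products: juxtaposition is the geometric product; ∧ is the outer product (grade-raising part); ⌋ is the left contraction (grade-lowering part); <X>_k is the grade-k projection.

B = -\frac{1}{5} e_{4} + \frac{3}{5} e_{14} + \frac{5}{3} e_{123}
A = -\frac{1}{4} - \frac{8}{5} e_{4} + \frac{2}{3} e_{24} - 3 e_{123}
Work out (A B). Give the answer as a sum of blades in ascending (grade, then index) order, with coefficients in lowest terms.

step 1: \frac{133}{25} + \frac{24}{25} e_{1} - \frac{2}{15} e_{2} + \frac{1}{20} e_{4} + \frac{2}{5} e_{12} - \frac{3}{20} e_{14} - \frac{5}{12} e_{123} + \frac{10}{9} e_{134} - \frac{9}{5} e_{234} + \frac{49}{15} e_{1234}
Answer: \frac{133}{25} + \frac{24}{25} e_{1} - \frac{2}{15} e_{2} + \frac{1}{20} e_{4} + \frac{2}{5} e_{12} - \frac{3}{20} e_{14} - \frac{5}{12} e_{123} + \frac{10}{9} e_{134} - \frac{9}{5} e_{234} + \frac{49}{15} e_{1234}


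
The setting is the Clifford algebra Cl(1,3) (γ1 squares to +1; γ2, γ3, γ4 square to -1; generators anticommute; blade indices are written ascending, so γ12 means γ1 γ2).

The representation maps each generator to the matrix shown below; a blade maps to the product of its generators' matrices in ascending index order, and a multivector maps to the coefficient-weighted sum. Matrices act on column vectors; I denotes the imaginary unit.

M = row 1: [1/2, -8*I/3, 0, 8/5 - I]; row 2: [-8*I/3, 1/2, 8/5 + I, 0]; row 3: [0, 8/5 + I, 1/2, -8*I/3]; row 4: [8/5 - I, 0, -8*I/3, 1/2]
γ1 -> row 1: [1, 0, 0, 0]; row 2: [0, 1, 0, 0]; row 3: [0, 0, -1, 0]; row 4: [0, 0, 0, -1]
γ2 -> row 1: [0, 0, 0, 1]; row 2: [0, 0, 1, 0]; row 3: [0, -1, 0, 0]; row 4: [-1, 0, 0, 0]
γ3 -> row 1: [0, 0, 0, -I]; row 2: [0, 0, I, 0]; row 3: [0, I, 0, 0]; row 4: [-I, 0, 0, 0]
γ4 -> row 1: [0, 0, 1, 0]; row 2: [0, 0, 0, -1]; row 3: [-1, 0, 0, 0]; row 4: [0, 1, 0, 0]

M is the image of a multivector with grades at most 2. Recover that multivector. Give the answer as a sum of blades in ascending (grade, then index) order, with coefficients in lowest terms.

Method: the blade images are trace-orthogonal — tr(rho(e_A) rho(e_B)^-1) = 4 if A = B and 0 otherwise — and rho(e_A)^-1 = (e_A)^2 * rho(e_A) with (e_A)^2 = +1 or -1, so the coefficient of e_A in the preimage is (e_A)^2 * tr(M rho(e_A))/4.
Nonzero projections over blades of grade <= 2: 1: (1)^2 = +1, tr(M 1) = 2, coefficient 1/2; γ3: (γ3)^2 = -1, tr(M rho(γ3)) = -4, coefficient 1; γ12: (γ12)^2 = +1, tr(M rho(γ12)) = 32/5, coefficient 8/5; γ34: (γ34)^2 = -1, tr(M rho(γ34)) = -32/3, coefficient 8/3. Every other blade of grade <= 2 projects to 0.
Answer: 1/2 + γ3 + 8/5*γ12 + 8/3*γ34


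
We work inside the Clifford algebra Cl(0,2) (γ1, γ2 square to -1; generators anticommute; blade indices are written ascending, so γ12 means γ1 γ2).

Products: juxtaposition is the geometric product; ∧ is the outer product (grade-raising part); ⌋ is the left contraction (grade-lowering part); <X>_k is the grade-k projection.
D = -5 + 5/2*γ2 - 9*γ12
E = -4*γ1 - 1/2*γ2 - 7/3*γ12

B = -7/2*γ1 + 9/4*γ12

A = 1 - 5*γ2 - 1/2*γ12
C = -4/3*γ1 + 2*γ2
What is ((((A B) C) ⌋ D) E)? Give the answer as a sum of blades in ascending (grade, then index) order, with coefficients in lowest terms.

step 1: 9/8 - 59/4*γ1 + 7/4*γ2 - 61/4*γ12
step 2: -139/6 + 29*γ1 + 271/12*γ2 - 163/6*γ12
step 3: -1481/8 - 813/4*γ1 + 2437/12*γ2 + 417/2*γ12
step 4: -5399/24 + 3338/9*γ1 - 19451/16*γ2 + 16151/12*γ12
Answer: -5399/24 + 3338/9*γ1 - 19451/16*γ2 + 16151/12*γ12


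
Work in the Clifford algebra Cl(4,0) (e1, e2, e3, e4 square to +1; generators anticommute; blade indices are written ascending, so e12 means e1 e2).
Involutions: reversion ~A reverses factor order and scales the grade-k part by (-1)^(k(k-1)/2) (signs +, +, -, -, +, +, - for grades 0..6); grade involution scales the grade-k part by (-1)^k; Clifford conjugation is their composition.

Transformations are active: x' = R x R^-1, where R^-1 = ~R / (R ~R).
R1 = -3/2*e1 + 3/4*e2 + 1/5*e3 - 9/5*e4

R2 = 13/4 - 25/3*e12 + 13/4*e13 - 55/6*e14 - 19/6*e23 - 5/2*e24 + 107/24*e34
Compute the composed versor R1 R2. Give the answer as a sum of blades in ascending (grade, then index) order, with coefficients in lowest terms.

Distribute over the terms of R1 (each basis-blade product reordered to ascending indices, repeated generators contracted through their squares):
(-3/2*e1) R2 = -39/8*e1 + 25/2*e2 - 39/8*e3 + 55/4*e4 + 19/4*e123 + 15/4*e124 - 107/16*e134
(3/4*e2) R2 = 25/4*e1 + 39/16*e2 - 19/8*e3 - 15/8*e4 - 39/16*e123 + 55/8*e124 + 107/32*e234
(1/5*e3) R2 = -13/20*e1 + 19/30*e2 + 13/20*e3 + 107/120*e4 - 5/3*e123 + 11/6*e134 + 1/2*e234
(-9/5*e4) R2 = -33/2*e1 - 9/2*e2 + 321/40*e3 - 117/20*e4 + 15*e124 - 117/20*e134 + 57/10*e234
Summing the partial products and collecting blades:
Answer: -631/40*e1 + 2657/240*e2 + 57/40*e3 + 83/12*e4 + 31/48*e123 + 205/8*e124 - 2569/240*e134 + 1527/160*e234


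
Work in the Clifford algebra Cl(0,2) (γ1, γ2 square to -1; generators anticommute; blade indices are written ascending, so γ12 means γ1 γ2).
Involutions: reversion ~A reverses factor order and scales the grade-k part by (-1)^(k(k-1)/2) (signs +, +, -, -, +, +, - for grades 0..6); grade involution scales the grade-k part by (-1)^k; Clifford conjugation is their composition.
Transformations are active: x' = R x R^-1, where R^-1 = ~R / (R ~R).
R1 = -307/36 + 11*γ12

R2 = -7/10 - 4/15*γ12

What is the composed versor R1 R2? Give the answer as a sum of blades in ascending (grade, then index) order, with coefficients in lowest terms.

Distribute over the terms of R1 (each basis-blade product reordered to ascending indices, repeated generators contracted through their squares):
(-307/36) R2 = 2149/360 + 307/135*γ12
(11*γ12) R2 = 44/15 - 77/10*γ12
Summing the partial products and collecting blades:
Answer: 641/72 - 293/54*γ12


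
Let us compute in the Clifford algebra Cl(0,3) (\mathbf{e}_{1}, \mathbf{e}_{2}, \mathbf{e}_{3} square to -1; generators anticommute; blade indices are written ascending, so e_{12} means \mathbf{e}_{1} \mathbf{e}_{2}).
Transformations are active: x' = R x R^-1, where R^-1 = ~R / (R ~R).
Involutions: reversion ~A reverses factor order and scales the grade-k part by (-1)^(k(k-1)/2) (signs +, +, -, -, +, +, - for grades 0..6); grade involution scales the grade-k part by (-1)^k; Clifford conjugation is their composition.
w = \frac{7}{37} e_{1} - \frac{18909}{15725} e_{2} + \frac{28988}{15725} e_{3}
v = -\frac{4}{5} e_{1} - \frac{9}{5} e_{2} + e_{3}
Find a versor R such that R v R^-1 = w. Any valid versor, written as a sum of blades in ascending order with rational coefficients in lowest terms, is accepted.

Sketch: the shared square -\frac{122}{25} makes R = v + w = -\frac{113}{185} e_{1} - \frac{47214}{15725} e_{2} + \frac{44713}{15725} e_{3} the natural versor; its sandwich fixes that direction, negates (v - w)/2, and sends v to w.
Answer: -\frac{113}{185} e_{1} - \frac{47214}{15725} e_{2} + \frac{44713}{15725} e_{3}


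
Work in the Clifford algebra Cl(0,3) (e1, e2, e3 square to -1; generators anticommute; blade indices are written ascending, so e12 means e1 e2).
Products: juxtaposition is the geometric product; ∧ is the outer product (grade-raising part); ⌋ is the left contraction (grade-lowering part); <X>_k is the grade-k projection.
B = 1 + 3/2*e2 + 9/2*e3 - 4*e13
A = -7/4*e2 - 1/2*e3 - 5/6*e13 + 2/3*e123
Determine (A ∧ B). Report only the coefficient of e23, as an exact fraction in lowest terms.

step 1: -7/4*e2 - 1/2*e3 - 5/6*e13 - 57/8*e23 - 61/12*e123
Answer: -57/8


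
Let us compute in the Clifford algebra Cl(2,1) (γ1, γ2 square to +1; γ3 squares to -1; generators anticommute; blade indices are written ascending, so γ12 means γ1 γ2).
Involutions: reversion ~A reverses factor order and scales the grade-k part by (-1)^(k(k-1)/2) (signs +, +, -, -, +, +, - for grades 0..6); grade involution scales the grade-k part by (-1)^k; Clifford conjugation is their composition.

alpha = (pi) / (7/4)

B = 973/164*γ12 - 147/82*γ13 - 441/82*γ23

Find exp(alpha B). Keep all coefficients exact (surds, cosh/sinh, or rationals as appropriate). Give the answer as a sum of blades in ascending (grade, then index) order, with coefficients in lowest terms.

B^2 term by term: the squares give (973/164)^2*(γ12)^2 + (-147/82)^2*(γ13)^2 + (-441/82)^2*(γ23)^2 = 946729/26896*(-1) + 21609/6724*(+1) + 194481/6724*(+1) = -49/16 (each basis 2-blade squares to minus the product of its generators' squares); cross terms between blades sharing an index anticommute and cancel. So B^2 = -49/16.
B^2 = -49/16 — a negative square means the series sums to a rotation: l = 7/4, alpha*l = pi, so exp(alpha B) = cos(pi) + (sin(pi)/(7/4))*B = -1 + (0)*B.
Answer: -1


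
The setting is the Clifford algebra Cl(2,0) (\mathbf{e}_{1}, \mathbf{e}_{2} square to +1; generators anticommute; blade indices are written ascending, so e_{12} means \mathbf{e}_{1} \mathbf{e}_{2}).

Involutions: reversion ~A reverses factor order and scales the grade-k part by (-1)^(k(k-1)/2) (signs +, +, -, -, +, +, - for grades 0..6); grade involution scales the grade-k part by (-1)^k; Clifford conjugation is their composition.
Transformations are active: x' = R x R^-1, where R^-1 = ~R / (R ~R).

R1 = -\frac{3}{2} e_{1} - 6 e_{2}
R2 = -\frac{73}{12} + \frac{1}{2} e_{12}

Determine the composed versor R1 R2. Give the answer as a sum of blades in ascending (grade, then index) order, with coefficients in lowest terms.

Distribute over the terms of R1 (each basis-blade product reordered to ascending indices, repeated generators contracted through their squares):
(-\frac{3}{2} e_{1}) R2 = \frac{73}{8} e_{1} - \frac{3}{4} e_{2}
(-6 e_{2}) R2 = 3 e_{1} + \frac{73}{2} e_{2}
Summing the partial products and collecting blades:
Answer: \frac{97}{8} e_{1} + \frac{143}{4} e_{2}


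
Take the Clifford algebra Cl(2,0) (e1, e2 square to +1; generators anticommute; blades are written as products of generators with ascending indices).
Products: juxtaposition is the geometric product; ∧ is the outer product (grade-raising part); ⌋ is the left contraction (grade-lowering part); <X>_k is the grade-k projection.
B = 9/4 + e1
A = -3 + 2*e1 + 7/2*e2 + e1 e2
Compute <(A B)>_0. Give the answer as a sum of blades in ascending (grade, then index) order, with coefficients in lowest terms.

step 1: -19/4 + 3/2*e1 + 55/8*e2 - 5/4*e1 e2
step 2: -19/4
Answer: -19/4


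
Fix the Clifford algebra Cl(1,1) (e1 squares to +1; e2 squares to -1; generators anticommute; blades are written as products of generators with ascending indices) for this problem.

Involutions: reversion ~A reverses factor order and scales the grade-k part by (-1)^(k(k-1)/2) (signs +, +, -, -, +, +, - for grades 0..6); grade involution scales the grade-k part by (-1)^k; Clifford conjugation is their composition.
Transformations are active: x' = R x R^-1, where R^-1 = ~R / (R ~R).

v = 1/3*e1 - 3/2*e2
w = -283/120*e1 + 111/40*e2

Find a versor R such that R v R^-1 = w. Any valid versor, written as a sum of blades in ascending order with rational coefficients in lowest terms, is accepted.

Construction: equal norms (both -77/36) license R = v + w = -81/40*e1 + 51/40*e2 — nothing changes along that direction, while (v - w)/2 changes sign, so v maps onto w.
Answer: -81/40*e1 + 51/40*e2


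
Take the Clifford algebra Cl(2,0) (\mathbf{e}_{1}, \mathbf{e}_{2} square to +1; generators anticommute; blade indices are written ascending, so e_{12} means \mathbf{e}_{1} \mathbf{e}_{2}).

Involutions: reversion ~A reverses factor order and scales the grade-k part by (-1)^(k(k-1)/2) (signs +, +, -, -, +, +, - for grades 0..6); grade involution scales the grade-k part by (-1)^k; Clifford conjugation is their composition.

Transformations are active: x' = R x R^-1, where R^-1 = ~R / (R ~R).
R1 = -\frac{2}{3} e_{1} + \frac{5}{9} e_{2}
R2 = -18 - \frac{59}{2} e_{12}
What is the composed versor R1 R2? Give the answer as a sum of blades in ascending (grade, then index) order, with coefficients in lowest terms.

Distribute over the terms of R1 (each basis-blade product reordered to ascending indices, repeated generators contracted through their squares):
(-\frac{2}{3} e_{1}) R2 = 12 e_{1} + \frac{59}{3} e_{2}
(\frac{5}{9} e_{2}) R2 = \frac{295}{18} e_{1} - 10 e_{2}
Summing the partial products and collecting blades:
Answer: \frac{511}{18} e_{1} + \frac{29}{3} e_{2}


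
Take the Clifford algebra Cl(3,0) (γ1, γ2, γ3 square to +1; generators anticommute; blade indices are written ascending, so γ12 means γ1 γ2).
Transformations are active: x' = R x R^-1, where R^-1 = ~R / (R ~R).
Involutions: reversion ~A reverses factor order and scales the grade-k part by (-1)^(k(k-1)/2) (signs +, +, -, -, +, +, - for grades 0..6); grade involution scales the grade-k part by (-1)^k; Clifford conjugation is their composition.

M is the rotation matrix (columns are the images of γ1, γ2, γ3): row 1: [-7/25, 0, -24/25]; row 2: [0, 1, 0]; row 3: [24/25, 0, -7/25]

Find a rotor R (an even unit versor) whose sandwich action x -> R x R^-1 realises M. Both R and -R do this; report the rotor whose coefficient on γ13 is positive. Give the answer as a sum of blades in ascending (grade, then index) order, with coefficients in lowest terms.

Method: write R = a + b12*γ12 + b13*γ13 + b23*γ23 with a^2 + b12^2 + b13^2 + b23^2 = 1 (so R^-1 = ~R). Expanding the columns R e_j ~R gives tr M = 4a^2 - 1 and, from the antisymmetric part, M21 - M12 = -4a*b12, M13 - M31 = 4a*b13, M32 - M23 = -4a*b23.
Here tr M = 11/25, so a^2 = (1 + tr M)/4 = 9/25 and a = ±3/5. Taking a = 3/5: M21 - M12 = 0, M13 - M31 = -48/25, M32 - M23 = 0, giving b12 = 0, b13 = -4/5, b23 = 0, i.e. R = 3/5 - 4/5*γ13.
Its γ13 coefficient is negative, so report the other preimage -R.
Answer: -3/5 + 4/5*γ13. Sheet selection: the two-to-one cover makes ±R indistinguishable at the matrix level (trace 11/25), so uniqueness comes from the required sign on γ13.


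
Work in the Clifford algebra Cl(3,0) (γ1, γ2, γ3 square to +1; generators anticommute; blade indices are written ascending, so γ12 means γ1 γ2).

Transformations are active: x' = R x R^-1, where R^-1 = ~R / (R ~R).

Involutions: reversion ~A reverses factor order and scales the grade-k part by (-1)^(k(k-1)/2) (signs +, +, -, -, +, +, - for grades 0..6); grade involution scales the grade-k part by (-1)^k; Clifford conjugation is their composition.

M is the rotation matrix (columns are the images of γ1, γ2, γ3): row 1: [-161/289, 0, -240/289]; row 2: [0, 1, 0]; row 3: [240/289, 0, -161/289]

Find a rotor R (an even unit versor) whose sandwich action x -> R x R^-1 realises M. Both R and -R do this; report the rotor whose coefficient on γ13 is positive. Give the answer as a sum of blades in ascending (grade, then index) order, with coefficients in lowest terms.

Method: write R = a + b12*γ12 + b13*γ13 + b23*γ23 with a^2 + b12^2 + b13^2 + b23^2 = 1 (so R^-1 = ~R). Expanding the columns R e_j ~R gives tr M = 4a^2 - 1 and, from the antisymmetric part, M21 - M12 = -4a*b12, M13 - M31 = 4a*b13, M32 - M23 = -4a*b23.
Here tr M = -33/289, so a^2 = (1 + tr M)/4 = 64/289 and a = ±8/17. Taking a = 8/17: M21 - M12 = 0, M13 - M31 = -480/289, M32 - M23 = 0, giving b12 = 0, b13 = -15/17, b23 = 0, i.e. R = 8/17 - 15/17*γ13.
Its γ13 coefficient is negative, so report the other preimage -R.
Answer: -8/17 + 15/17*γ13. Note: both R and -R realise this M (trace -33/289); the covering map identifies them, and the γ13-coefficient sign is the tie-breaker.


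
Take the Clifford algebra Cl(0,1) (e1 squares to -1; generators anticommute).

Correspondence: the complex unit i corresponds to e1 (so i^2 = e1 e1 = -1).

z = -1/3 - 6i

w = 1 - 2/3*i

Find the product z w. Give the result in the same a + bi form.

In blades: z = -1/3 - 6*e1, w = 1 - 2/3*e1.
Distribute z over w term by term (generator squares from the signature, products reordered to ascending indices): (-1/3)*w = -1/3 + 2/9*e1; (-6*e1)*w = -4 - 6*e1.
Sum: -13/3 - 52/9*e1; translating back through the correspondence:
Answer: -13/3 - 52/9*i


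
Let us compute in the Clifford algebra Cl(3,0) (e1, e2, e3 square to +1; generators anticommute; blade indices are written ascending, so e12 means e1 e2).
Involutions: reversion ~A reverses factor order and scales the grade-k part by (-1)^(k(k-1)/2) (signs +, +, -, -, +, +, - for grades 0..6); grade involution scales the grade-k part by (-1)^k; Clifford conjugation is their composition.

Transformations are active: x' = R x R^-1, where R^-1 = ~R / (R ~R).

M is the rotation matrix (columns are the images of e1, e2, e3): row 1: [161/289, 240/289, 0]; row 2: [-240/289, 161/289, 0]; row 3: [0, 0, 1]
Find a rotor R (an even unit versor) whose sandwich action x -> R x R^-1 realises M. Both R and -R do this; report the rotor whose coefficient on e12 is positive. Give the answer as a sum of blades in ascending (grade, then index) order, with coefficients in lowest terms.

Method: write R = a + b12*e12 + b13*e13 + b23*e23 with a^2 + b12^2 + b13^2 + b23^2 = 1 (so R^-1 = ~R). Expanding the columns R e_j ~R gives tr M = 4a^2 - 1 and, from the antisymmetric part, M21 - M12 = -4a*b12, M13 - M31 = 4a*b13, M32 - M23 = -4a*b23.
Here tr M = 611/289, so a^2 = (1 + tr M)/4 = 225/289 and a = ±15/17. Taking a = 15/17: M21 - M12 = -480/289, M13 - M31 = 0, M32 - M23 = 0, giving b12 = 8/17, b13 = 0, b23 = 0, i.e. R = 15/17 + 8/17*e12.
Its e12 coefficient is already positive.
Answer: 15/17 + 8/17*e12. Uniqueness: Spin(3) -> SO(3) maps R and -R to the same rotation of trace 611/289; fixing the sign of the e12 coefficient removes the ambiguity.


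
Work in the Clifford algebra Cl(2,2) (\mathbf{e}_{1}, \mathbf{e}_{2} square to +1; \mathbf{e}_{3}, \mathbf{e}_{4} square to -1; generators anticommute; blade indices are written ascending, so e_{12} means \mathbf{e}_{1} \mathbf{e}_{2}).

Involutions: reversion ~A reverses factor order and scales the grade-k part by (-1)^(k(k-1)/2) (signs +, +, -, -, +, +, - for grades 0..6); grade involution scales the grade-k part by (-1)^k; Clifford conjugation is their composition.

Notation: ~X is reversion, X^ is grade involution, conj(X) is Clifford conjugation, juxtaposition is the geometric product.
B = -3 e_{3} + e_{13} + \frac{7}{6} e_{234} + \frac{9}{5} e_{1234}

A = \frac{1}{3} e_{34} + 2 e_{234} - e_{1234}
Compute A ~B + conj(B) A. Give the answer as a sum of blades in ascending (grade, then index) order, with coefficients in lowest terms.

first term: \frac{8}{15} + \frac{73}{30} e_{1} + \frac{7}{18} e_{2} - e_{4} - \frac{3}{5} e_{12} - \frac{1}{3} e_{14} - 7 e_{24} + 5 e_{124}
second term: -\frac{62}{15} - \frac{143}{30} e_{1} - \frac{7}{18} e_{2} - e_{4} - \frac{3}{5} e_{12} + \frac{1}{3} e_{14} + 5 e_{24} + e_{124}
Answer: -\frac{18}{5} - \frac{7}{3} e_{1} - 2 e_{4} - \frac{6}{5} e_{12} - 2 e_{24} + 6 e_{124}


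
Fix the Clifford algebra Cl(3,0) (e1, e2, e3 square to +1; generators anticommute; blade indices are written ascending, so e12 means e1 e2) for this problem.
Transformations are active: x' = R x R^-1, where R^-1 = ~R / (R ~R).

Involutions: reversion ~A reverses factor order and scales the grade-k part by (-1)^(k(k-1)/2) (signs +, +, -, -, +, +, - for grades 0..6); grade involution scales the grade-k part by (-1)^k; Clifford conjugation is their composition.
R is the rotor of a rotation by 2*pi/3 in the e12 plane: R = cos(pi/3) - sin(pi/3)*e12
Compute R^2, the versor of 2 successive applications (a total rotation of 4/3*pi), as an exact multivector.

Rotor phase runs at HALF the rotation angle; powers of one rotor simply add phase, so after 2 steps in e12 the phase is 2*pi/3 = 2*pi/3 and R^2 = cos(2*pi/3) - sin(2*pi/3)*e12.
cos(2*pi/3) = -1/2 and sin(2*pi/3) = sqrt(3)/2, so R^2 = -1/2 - sqrt(3)/2*e12. The net rotation is 4/3*pi; the rotor keeps the half-angle phase exactly.
Answer: -1/2 - sqrt(3)/2*e12


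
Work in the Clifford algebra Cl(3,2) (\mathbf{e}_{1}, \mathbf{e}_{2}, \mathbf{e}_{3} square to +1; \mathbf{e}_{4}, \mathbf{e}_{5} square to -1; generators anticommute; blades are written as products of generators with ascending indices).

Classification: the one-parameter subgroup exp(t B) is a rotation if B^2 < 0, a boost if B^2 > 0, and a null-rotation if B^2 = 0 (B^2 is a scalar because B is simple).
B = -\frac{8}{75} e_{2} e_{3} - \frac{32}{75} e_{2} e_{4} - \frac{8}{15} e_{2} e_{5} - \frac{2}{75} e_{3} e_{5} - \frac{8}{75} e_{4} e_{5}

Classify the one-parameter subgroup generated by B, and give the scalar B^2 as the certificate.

B^2 term by term: the squares give (-\frac{8}{75})^2*(e_{2} e_{3})^2 + (-\frac{32}{75})^2*(e_{2} e_{4})^2 + (-\frac{8}{15})^2*(e_{2} e_{5})^2 + (-\frac{2}{75})^2*(e_{3} e_{5})^2 + (-\frac{8}{75})^2*(e_{4} e_{5})^2 = \frac{64}{5625}*(-1) + \frac{1024}{5625}*(+1) + \frac{64}{225}*(+1) + \frac{4}{5625}*(+1) + \frac{64}{5625}*(-1) = \frac{4}{9} (each basis 2-blade squares to minus the product of its generators' squares); cross terms between blades sharing an index anticommute and cancel; the commuting (index-disjoint) pairs give grade-4 terms 2*c*c'*(blade product), which cancel blade by blade — e_{2} e_{3} e_{4} e_{5}: \frac{128}{5625} - \frac{128}{5625} = 0 — confirming B is simple. So B^2 = \frac{4}{9}.
Answer: boost, certificate B^2 = \frac{4}{9}. Key observation: B^2 = \frac{4}{9} is a conjugation invariant, so its sign decides the class regardless of the surface form of B.


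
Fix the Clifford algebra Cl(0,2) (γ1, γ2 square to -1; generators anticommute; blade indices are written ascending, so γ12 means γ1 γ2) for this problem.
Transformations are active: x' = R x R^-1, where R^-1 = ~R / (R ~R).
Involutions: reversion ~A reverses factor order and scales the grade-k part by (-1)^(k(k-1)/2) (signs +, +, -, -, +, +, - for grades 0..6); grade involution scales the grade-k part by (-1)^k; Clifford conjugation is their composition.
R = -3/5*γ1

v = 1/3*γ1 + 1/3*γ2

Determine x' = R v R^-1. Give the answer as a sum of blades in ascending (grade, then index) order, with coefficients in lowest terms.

~R = -3/5*γ1, and R ~R = -9/25, so R^-1 = ~R / (-9/25).
R v = 1/5 - 1/5*γ12
Answer: 1/3*γ1 - 1/3*γ2


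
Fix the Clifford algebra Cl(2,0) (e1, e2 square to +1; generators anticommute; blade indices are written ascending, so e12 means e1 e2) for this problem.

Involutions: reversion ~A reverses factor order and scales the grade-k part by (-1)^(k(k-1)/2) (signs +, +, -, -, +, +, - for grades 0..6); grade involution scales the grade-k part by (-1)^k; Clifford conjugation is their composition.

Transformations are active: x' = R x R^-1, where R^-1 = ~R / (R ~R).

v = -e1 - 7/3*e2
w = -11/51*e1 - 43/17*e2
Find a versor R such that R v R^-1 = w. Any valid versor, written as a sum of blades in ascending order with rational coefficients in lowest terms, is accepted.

Take R = v + w = -62/51*e1 - 248/51*e2. Because q(v) = q(w) = 58/9, conjugation by R sends v exactly to w.
Answer: -62/51*e1 - 248/51*e2


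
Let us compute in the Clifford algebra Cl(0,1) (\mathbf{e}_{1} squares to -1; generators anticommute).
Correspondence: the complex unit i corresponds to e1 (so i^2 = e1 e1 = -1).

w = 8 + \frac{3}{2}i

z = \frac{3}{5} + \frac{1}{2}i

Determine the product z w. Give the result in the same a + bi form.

In blades: z = \frac{3}{5} + \frac{1}{2} e_{1}, w = 8 + \frac{3}{2} e_{1}.
Distribute z over w term by term (generator squares from the signature, products reordered to ascending indices): (\frac{3}{5})*w = \frac{24}{5} + \frac{9}{10} e_{1}; (\frac{1}{2} e_{1})*w = -\frac{3}{4} + 4 e_{1}.
Sum: \frac{81}{20} + \frac{49}{10} e_{1}; translating back through the correspondence:
Answer: \frac{81}{20} + \frac{49}{10}i


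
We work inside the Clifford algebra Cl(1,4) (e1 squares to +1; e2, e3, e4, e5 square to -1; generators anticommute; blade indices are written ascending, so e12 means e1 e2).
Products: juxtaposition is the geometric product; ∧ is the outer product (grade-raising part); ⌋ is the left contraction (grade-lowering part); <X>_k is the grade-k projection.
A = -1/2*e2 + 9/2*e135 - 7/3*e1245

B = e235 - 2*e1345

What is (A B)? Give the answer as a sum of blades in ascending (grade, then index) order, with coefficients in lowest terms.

step 1: -9*e4 - 9/2*e12 + 14/3*e23 + 1/2*e35 - 7/3*e134 - e12345
Answer: -9*e4 - 9/2*e12 + 14/3*e23 + 1/2*e35 - 7/3*e134 - e12345


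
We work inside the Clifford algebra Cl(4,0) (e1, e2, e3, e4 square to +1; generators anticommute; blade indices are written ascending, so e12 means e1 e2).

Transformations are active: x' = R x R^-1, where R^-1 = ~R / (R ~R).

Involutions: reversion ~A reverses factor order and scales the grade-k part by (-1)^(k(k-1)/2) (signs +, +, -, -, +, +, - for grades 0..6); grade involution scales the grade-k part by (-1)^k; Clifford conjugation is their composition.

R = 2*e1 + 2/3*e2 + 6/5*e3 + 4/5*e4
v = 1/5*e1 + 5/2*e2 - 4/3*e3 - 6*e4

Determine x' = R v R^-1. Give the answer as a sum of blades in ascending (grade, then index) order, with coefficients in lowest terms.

~R = 2*e1 + 2/3*e2 + 6/5*e3 + 4/5*e4, and R ~R = 1468/225, so R^-1 = ~R / (1468/225).
R v = -13/3 + 73/15*e12 - 218/75*e13 - 304/25*e14 - 35/9*e23 - 6*e24 - 92/15*e34
Answer: -5242/1835*e1 - 2485/734*e2 - 287/1101*e3 + 1812/367*e4


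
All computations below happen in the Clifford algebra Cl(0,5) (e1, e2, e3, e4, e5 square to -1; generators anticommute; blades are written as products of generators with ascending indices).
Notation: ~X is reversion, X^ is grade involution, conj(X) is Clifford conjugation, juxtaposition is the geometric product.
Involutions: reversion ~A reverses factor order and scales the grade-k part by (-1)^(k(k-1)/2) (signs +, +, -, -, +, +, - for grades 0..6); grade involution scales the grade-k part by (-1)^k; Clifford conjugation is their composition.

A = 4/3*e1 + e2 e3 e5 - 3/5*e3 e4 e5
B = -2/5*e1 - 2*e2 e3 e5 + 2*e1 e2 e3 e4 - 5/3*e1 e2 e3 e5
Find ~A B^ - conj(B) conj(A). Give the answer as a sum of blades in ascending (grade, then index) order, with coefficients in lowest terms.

first term: -38/15 - 5/3*e1 - 6/5*e2 e4 - e1 e2 e4 - 6/5*e1 e2 e5 + 2*e1 e4 e5 - 8/3*e2 e3 e4 + 20/9*e2 e3 e5 + 46/15*e1 e2 e3 e5 - 6/25*e1 e3 e4 e5
second term: -22/15 - 5/3*e1 + 6/5*e2 e4 + e1 e2 e4 + 6/5*e1 e2 e5 - 2*e1 e4 e5 - 8/3*e2 e3 e4 + 20/9*e2 e3 e5 - 34/15*e1 e2 e3 e5 - 6/25*e1 e3 e4 e5
Answer: -16/15 - 12/5*e2 e4 - 2*e1 e2 e4 - 12/5*e1 e2 e5 + 4*e1 e4 e5 + 16/3*e1 e2 e3 e5


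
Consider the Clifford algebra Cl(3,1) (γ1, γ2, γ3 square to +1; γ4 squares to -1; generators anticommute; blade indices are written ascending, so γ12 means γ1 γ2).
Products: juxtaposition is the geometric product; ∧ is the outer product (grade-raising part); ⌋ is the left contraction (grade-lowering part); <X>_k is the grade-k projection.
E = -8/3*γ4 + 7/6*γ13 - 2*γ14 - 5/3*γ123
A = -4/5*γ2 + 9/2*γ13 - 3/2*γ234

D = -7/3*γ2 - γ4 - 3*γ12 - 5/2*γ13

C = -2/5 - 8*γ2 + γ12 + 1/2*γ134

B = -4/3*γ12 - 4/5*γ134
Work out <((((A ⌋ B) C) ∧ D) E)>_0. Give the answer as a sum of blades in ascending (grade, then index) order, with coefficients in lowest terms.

step 1: -16/15*γ1 + 18/5*γ4
step 2: 32/75*γ1 - 16/15*γ2 - 36/25*γ4 + 128/15*γ12 - 9/5*γ13 + 144/5*γ24 - 8/15*γ34 + 18/5*γ124
step 3: -224/225*γ12 - 32/75*γ14 - 172/75*γ24 - 103/15*γ123 - 316/75*γ124 + 27/5*γ134 + 56/45*γ234 + 368/5*γ1234
step 4: -2383/225 - 256/225*γ1 - 3383/150*γ2 + 1234/135*γ3 - 3869/30*γ4 - 712/45*γ12 + 72/5*γ13 - 56/27*γ14 - 3568/25*γ23 + 20897/225*γ24 + 1468/225*γ34 + 1744/9*γ123 + 308/75*γ124 + 172/45*γ134 + 4036/225*γ234 + 1574/75*γ1234
step 5: -2383/225
Answer: -2383/225


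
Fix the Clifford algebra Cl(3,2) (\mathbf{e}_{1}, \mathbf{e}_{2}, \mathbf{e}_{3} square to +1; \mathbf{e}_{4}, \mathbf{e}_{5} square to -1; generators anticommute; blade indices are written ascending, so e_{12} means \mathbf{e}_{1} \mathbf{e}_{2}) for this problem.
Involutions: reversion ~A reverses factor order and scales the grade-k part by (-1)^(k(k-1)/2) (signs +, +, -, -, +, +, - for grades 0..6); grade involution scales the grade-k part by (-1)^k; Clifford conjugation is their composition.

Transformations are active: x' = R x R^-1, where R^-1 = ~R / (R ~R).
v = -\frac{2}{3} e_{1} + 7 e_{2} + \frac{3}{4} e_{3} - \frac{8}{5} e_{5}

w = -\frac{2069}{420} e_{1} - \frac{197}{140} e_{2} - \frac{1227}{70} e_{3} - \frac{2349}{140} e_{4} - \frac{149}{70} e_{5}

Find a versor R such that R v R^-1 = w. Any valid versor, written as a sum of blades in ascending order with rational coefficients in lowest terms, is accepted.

Take R = v + w = -\frac{783}{140} e_{1} + \frac{783}{140} e_{2} - \frac{2349}{140} e_{3} - \frac{2349}{140} e_{4} - \frac{261}{70} e_{5}. Because q(v) = q(w) = \frac{170809}{3600}, conjugation by R sends v exactly to w.
Answer: -\frac{783}{140} e_{1} + \frac{783}{140} e_{2} - \frac{2349}{140} e_{3} - \frac{2349}{140} e_{4} - \frac{261}{70} e_{5}


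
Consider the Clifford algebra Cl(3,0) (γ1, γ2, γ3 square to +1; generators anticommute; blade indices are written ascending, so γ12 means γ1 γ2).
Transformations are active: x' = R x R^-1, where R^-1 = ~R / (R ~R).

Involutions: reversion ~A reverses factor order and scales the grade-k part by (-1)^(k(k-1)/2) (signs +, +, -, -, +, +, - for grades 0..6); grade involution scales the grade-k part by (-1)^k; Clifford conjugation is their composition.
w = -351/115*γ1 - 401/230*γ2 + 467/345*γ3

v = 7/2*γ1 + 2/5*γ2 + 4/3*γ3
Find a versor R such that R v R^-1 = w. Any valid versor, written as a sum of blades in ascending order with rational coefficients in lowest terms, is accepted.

Here q(v) = q(w) = 12769/900; the classical choice R = v + w = 103/230*γ1 - 309/230*γ2 + 309/115*γ3 then realises v -> w under the sandwich.
Answer: 103/230*γ1 - 309/230*γ2 + 309/115*γ3


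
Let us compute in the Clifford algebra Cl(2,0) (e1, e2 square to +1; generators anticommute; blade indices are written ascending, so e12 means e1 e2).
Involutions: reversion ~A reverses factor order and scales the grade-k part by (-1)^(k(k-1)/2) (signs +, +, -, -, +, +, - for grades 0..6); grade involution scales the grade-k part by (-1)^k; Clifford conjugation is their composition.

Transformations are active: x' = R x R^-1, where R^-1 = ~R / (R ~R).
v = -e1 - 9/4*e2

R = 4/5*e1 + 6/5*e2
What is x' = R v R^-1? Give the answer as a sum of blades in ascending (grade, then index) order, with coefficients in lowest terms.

~R = 4/5*e1 + 6/5*e2, and R ~R = 52/25, so R^-1 = ~R / (52/25).
R v = -7/2 - 3/5*e12
Answer: -22/13*e1 - 93/52*e2


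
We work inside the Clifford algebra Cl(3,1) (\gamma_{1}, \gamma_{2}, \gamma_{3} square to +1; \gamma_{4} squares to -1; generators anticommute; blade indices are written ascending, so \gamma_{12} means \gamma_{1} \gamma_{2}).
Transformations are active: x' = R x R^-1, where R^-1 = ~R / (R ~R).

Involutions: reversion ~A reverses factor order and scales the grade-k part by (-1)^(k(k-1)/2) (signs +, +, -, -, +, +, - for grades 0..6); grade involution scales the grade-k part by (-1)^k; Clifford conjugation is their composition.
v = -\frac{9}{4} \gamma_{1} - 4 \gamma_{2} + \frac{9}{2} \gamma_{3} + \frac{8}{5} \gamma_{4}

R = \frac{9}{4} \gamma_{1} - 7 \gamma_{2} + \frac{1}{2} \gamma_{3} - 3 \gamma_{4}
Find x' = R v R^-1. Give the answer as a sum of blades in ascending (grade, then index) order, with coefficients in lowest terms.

~R = \frac{9}{4} \gamma_{1} - 7 \gamma_{2} + \frac{1}{2} \gamma_{3} - 3 \gamma_{4}, and R ~R = \frac{725}{16}, so R^-1 = ~R / (\frac{725}{16}).
R v = \frac{2399}{80} - \frac{99}{4} \gamma_{12} + \frac{45}{4} \gamma_{13} - \frac{63}{20} \gamma_{14} - \frac{59}{2} \gamma_{23} - \frac{116}{5} \gamma_{24} + \frac{143}{10} \gamma_{34}
Answer: \frac{75807}{14500} \gamma_{1} - \frac{19086}{3625} \gamma_{2} - \frac{27827}{7250} \gamma_{3} - \frac{20194}{3625} \gamma_{4}


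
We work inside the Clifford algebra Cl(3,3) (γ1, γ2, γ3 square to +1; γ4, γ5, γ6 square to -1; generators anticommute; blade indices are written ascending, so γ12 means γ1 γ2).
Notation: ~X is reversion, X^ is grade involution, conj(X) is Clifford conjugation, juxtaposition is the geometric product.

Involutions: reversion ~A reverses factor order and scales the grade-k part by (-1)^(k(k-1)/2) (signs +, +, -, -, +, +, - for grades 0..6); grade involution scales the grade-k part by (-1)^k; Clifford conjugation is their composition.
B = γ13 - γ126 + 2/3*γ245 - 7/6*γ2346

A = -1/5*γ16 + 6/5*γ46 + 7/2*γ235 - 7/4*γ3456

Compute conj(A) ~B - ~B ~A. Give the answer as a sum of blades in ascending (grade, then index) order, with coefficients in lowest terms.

first term: -1/5*γ2 - 7/5*γ23 - 49/24*γ25 - 7/3*γ34 - 1/5*γ36 + 6/5*γ124 - 7/2*γ125 - 7/6*γ236 - 4/5*γ256 - 49/12*γ456 - 7/30*γ1234 + 6/5*γ1346 - 7/2*γ1356 - 7/4*γ1456 + 7/4*γ12345 + 2/15*γ12456
second term: -1/5*γ2 - 7/5*γ23 + 49/24*γ25 - 7/3*γ34 + 1/5*γ36 - 6/5*γ124 - 7/2*γ125 - 7/6*γ236 + 4/5*γ256 + 49/12*γ456 + 7/30*γ1234 + 6/5*γ1346 + 7/2*γ1356 + 7/4*γ1456 - 7/4*γ12345 + 2/15*γ12456
Answer: -49/12*γ25 - 2/5*γ36 + 12/5*γ124 - 8/5*γ256 - 49/6*γ456 - 7/15*γ1234 - 7*γ1356 - 7/2*γ1456 + 7/2*γ12345


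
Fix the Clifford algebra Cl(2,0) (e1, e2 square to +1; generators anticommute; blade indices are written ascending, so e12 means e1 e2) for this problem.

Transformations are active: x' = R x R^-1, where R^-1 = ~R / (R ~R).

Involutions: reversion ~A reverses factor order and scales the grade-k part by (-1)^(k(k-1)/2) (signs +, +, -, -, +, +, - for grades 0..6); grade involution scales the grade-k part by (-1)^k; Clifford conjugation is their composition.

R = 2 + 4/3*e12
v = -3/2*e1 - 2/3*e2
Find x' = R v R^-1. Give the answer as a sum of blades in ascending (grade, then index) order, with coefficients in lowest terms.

~R = 2 - 4/3*e12, and R ~R = 52/9, so R^-1 = ~R / (52/9).
R v = -35/9*e1 + 2/3*e2
Answer: -31/26*e1 + 44/39*e2
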